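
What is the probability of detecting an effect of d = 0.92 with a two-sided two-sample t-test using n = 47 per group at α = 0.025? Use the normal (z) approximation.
Power ≈ 0.99

Power calculation (two-sample t-test, normal approximation):
z_β = d · √(n/2) - z_{α/2}
z_β = 0.92 · √(47/2) - 2.241
z_β = 0.92 · 4.848 - 2.241
z_β = 2.218

Power = Φ(z_β) = Φ(2.218) ≈ 0.987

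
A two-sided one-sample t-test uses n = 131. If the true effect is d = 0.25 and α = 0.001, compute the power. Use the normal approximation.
Power ≈ 0.33

Power calculation (one-sample t-test, normal approximation):
z_β = d · √n - z_{α/2}
z_β = 0.25 · √131 - 3.291
z_β = 0.25 · 11.446 - 3.291
z_β = -0.429

Power = Φ(z_β) = Φ(-0.429) ≈ 0.334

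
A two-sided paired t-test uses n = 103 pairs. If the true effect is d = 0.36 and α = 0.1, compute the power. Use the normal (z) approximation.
Power ≈ 0.98

Power calculation (paired t-test, normal approximation):
z_β = d · √n - z_{α/2}
z_β = 0.36 · √103 - 1.645
z_β = 0.36 · 10.149 - 1.645
z_β = 2.009

Power = Φ(z_β) = Φ(2.009) ≈ 0.978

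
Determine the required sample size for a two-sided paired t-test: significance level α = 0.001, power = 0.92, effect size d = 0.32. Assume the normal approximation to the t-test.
n = 216 pairs

Sample size formula (paired t-test, normal approximation):
n = ((z_{α/2} + z_β) / d)²

z_{α/2} = 3.291 (for α = 0.001, two-sided)
z_β = 1.405 (for power = 0.92)
d = 0.32

n = ((3.291 + 1.405) / 0.32)²
n = (14.675)²
n ≈ 215.36
Round up to the next whole number: n = 216 pairs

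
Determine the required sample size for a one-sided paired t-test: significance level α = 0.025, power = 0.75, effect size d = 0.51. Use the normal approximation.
n = 27 pairs

Sample size formula (paired t-test, normal approximation):
n = ((z_α + z_β) / d)²

z_α = 1.960 (for α = 0.025, one-sided)
z_β = 0.674 (for power = 0.75)
d = 0.51

n = ((1.960 + 0.674) / 0.51)²
n = (5.165)²
n ≈ 26.68
Round up to the next whole number: n = 27 pairs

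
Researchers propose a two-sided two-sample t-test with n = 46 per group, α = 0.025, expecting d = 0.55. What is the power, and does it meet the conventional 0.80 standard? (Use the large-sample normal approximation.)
Power ≈ 0.65; the study is underpowered (power < 0.80)

Power calculation (two-sample t-test, normal approximation):
z_β = d · √(n/2) - z_{α/2}
z_β = 0.55 · √(46/2) - 2.241
z_β = 0.55 · 4.796 - 2.241
z_β = 0.396

Power = Φ(z_β) = Φ(0.396) ≈ 0.654

Effect size d = 0.55 is medium by Cohen's convention (0.2/0.5/0.8).

Threshold: power ≥ 0.80 is conventionally adequate.
Power ≈ 0.65 → the study is underpowered (power < 0.80).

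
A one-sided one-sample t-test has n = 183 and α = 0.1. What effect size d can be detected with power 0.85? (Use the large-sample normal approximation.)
d ≈ 0.17

Minimum detectable effect (one-sample t-test, normal approximation):
d = (z_α + z_β) / √n
d = (1.282 + 1.036) / √183
d = 2.318 / 13.528
d ≈ 0.17

By Cohen's convention (0.2 small / 0.5 medium / 0.8 large): very small effect.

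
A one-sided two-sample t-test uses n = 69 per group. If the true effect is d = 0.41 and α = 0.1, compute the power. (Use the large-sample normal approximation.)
Power ≈ 0.87

Power calculation (two-sample t-test, normal approximation):
z_β = d · √(n/2) - z_α
z_β = 0.41 · √(69/2) - 1.282
z_β = 0.41 · 5.874 - 1.282
z_β = 1.127

Power = Φ(z_β) = Φ(1.127) ≈ 0.870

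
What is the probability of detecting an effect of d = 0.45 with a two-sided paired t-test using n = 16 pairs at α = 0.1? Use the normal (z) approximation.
Power ≈ 0.56

Power calculation (paired t-test, normal approximation):
z_β = d · √n - z_{α/2}
z_β = 0.45 · √16 - 1.645
z_β = 0.45 · 4.000 - 1.645
z_β = 0.155

Power = Φ(z_β) = Φ(0.155) ≈ 0.562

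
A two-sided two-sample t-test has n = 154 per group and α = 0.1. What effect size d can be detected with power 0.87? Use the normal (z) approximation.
d ≈ 0.32

Minimum detectable effect (two-sample t-test, normal approximation):
d = (z_{α/2} + z_β) / √(n/2)
d = (1.645 + 1.126) / √(154/2)
d = 2.771 / 8.775
d ≈ 0.32

By Cohen's convention (0.2 small / 0.5 medium / 0.8 large): small effect.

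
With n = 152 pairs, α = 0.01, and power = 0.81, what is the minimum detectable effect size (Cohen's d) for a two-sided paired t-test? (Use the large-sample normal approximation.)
d ≈ 0.28

Minimum detectable effect (paired t-test, normal approximation):
d = (z_{α/2} + z_β) / √n
d = (2.576 + 0.878) / √152
d = 3.454 / 12.329
d ≈ 0.28

By Cohen's convention (0.2 small / 0.5 medium / 0.8 large): small effect.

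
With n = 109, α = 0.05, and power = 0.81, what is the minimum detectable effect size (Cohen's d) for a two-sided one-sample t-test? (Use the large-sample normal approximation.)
d ≈ 0.27

Minimum detectable effect (one-sample t-test, normal approximation):
d = (z_{α/2} + z_β) / √n
d = (1.960 + 0.878) / √109
d = 2.838 / 10.440
d ≈ 0.27

By Cohen's convention (0.2 small / 0.5 medium / 0.8 large): small effect.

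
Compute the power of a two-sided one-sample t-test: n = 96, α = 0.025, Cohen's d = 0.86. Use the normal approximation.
Power ≈ 1.00

Power calculation (one-sample t-test, normal approximation):
z_β = d · √n - z_{α/2}
z_β = 0.86 · √96 - 2.241
z_β = 0.86 · 9.798 - 2.241
z_β = 6.185

Power = Φ(z_β) = Φ(6.185) ≈ 1.000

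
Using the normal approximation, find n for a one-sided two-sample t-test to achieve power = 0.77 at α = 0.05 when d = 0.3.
n = 127 per group

Sample size formula (two-sample t-test, normal approximation):
n = 2 · ((z_α + z_β) / d)²

z_α = 1.645 (for α = 0.05, one-sided)
z_β = 0.739 (for power = 0.77)
d = 0.3

n = 2 · ((1.645 + 0.739) / 0.3)²
n = 2 · (7.947)²
n ≈ 126.31
Round up to the next whole number: n = 127 per group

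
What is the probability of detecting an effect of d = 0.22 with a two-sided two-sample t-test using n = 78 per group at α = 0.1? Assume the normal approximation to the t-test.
Power ≈ 0.39

Power calculation (two-sample t-test, normal approximation):
z_β = d · √(n/2) - z_{α/2}
z_β = 0.22 · √(78/2) - 1.645
z_β = 0.22 · 6.245 - 1.645
z_β = -0.271

Power = Φ(z_β) = Φ(-0.271) ≈ 0.393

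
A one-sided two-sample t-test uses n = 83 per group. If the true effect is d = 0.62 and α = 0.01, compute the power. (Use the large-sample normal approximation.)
Power ≈ 0.95

Power calculation (two-sample t-test, normal approximation):
z_β = d · √(n/2) - z_α
z_β = 0.62 · √(83/2) - 2.326
z_β = 0.62 · 6.442 - 2.326
z_β = 1.668

Power = Φ(z_β) = Φ(1.668) ≈ 0.952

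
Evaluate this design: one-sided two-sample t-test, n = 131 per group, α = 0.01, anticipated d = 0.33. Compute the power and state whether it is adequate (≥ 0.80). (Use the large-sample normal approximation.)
Power ≈ 0.63; the study is underpowered (power < 0.80)

Power calculation (two-sample t-test, normal approximation):
z_β = d · √(n/2) - z_α
z_β = 0.33 · √(131/2) - 2.326
z_β = 0.33 · 8.093 - 2.326
z_β = 0.344

Power = Φ(z_β) = Φ(0.344) ≈ 0.635

Effect size d = 0.33 is small by Cohen's convention (0.2/0.5/0.8).

Threshold: power ≥ 0.80 is conventionally adequate.
Power ≈ 0.63 → the study is underpowered (power < 0.80).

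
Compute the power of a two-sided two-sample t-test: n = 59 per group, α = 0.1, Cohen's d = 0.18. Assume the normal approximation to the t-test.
Power ≈ 0.25

Power calculation (two-sample t-test, normal approximation):
z_β = d · √(n/2) - z_{α/2}
z_β = 0.18 · √(59/2) - 1.645
z_β = 0.18 · 5.431 - 1.645
z_β = -0.667

Power = Φ(z_β) = Φ(-0.667) ≈ 0.252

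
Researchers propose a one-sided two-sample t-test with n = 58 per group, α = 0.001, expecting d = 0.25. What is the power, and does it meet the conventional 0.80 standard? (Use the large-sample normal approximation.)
Power ≈ 0.04; the study is underpowered (power < 0.80)

Power calculation (two-sample t-test, normal approximation):
z_β = d · √(n/2) - z_α
z_β = 0.25 · √(58/2) - 3.090
z_β = 0.25 · 5.385 - 3.090
z_β = -1.744

Power = Φ(z_β) = Φ(-1.744) ≈ 0.041

Effect size d = 0.25 is small by Cohen's convention (0.2/0.5/0.8).

Threshold: power ≥ 0.80 is conventionally adequate.
Power ≈ 0.04 → the study is underpowered (power < 0.80).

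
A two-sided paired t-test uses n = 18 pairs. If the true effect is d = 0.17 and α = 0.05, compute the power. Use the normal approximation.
Power ≈ 0.11

Power calculation (paired t-test, normal approximation):
z_β = d · √n - z_{α/2}
z_β = 0.17 · √18 - 1.960
z_β = 0.17 · 4.243 - 1.960
z_β = -1.239

Power = Φ(z_β) = Φ(-1.239) ≈ 0.108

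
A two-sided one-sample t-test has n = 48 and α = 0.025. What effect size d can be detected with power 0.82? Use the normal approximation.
d ≈ 0.46

Minimum detectable effect (one-sample t-test, normal approximation):
d = (z_{α/2} + z_β) / √n
d = (2.241 + 0.915) / √48
d = 3.157 / 6.928
d ≈ 0.46

By Cohen's convention (0.2 small / 0.5 medium / 0.8 large): small effect.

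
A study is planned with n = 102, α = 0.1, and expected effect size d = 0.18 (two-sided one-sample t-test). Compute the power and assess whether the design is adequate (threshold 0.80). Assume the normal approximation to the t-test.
Power ≈ 0.57; the study is underpowered (power < 0.80)

Power calculation (one-sample t-test, normal approximation):
z_β = d · √n - z_{α/2}
z_β = 0.18 · √102 - 1.645
z_β = 0.18 · 10.100 - 1.645
z_β = 0.173

Power = Φ(z_β) = Φ(0.173) ≈ 0.569

Effect size d = 0.18 is very small by Cohen's convention (0.2/0.5/0.8).

Threshold: power ≥ 0.80 is conventionally adequate.
Power ≈ 0.57 → the study is underpowered (power < 0.80).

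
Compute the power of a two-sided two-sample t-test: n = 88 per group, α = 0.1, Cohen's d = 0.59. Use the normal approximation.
Power ≈ 0.99

Power calculation (two-sample t-test, normal approximation):
z_β = d · √(n/2) - z_{α/2}
z_β = 0.59 · √(88/2) - 1.645
z_β = 0.59 · 6.633 - 1.645
z_β = 2.269

Power = Φ(z_β) = Φ(2.269) ≈ 0.988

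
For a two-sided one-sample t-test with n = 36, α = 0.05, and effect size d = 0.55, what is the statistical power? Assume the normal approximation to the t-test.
Power ≈ 0.91

Power calculation (one-sample t-test, normal approximation):
z_β = d · √n - z_{α/2}
z_β = 0.55 · √36 - 1.960
z_β = 0.55 · 6.000 - 1.960
z_β = 1.340

Power = Φ(z_β) = Φ(1.340) ≈ 0.910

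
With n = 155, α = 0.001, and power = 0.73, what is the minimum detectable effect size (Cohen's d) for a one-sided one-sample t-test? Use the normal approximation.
d ≈ 0.30

Minimum detectable effect (one-sample t-test, normal approximation):
d = (z_α + z_β) / √n
d = (3.090 + 0.613) / √155
d = 3.703 / 12.450
d ≈ 0.30

By Cohen's convention (0.2 small / 0.5 medium / 0.8 large): small effect.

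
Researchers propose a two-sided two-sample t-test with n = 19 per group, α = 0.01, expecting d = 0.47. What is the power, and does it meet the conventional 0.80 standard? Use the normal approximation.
Power ≈ 0.13; the study is underpowered (power < 0.80)

Power calculation (two-sample t-test, normal approximation):
z_β = d · √(n/2) - z_{α/2}
z_β = 0.47 · √(19/2) - 2.576
z_β = 0.47 · 3.082 - 2.576
z_β = -1.127

Power = Φ(z_β) = Φ(-1.127) ≈ 0.130

Effect size d = 0.47 is small by Cohen's convention (0.2/0.5/0.8).

Threshold: power ≥ 0.80 is conventionally adequate.
Power ≈ 0.13 → the study is underpowered (power < 0.80).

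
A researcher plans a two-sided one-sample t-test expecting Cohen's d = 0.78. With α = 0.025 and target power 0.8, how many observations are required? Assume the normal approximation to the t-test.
n = 16

Sample size formula (one-sample t-test, normal approximation):
n = ((z_{α/2} + z_β) / d)²

z_{α/2} = 2.241 (for α = 0.025, two-sided)
z_β = 0.842 (for power = 0.8)
d = 0.78

n = ((2.241 + 0.842) / 0.78)²
n = (3.953)²
n ≈ 15.63
Round up to the next whole number: n = 16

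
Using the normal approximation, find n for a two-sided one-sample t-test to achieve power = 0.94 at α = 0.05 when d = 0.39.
n = 82

Sample size formula (one-sample t-test, normal approximation):
n = ((z_{α/2} + z_β) / d)²

z_{α/2} = 1.960 (for α = 0.05, two-sided)
z_β = 1.555 (for power = 0.94)
d = 0.39

n = ((1.960 + 1.555) / 0.39)²
n = (9.013)²
n ≈ 81.23
Round up to the next whole number: n = 82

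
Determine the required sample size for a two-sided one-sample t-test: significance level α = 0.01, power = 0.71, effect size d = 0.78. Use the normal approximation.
n = 17

Sample size formula (one-sample t-test, normal approximation):
n = ((z_{α/2} + z_β) / d)²

z_{α/2} = 2.576 (for α = 0.01, two-sided)
z_β = 0.553 (for power = 0.71)
d = 0.78

n = ((2.576 + 0.553) / 0.78)²
n = (4.012)²
n ≈ 16.10
Round up to the next whole number: n = 17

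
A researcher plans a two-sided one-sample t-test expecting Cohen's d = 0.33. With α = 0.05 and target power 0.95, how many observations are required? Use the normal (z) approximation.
n = 120

Sample size formula (one-sample t-test, normal approximation):
n = ((z_{α/2} + z_β) / d)²

z_{α/2} = 1.960 (for α = 0.05, two-sided)
z_β = 1.645 (for power = 0.95)
d = 0.33

n = ((1.960 + 1.645) / 0.33)²
n = (10.924)²
n ≈ 119.33
Round up to the next whole number: n = 120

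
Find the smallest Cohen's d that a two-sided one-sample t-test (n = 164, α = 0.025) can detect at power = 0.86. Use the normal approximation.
d ≈ 0.26

Minimum detectable effect (one-sample t-test, normal approximation):
d = (z_{α/2} + z_β) / √n
d = (2.241 + 1.080) / √164
d = 3.322 / 12.806
d ≈ 0.26

By Cohen's convention (0.2 small / 0.5 medium / 0.8 large): small effect.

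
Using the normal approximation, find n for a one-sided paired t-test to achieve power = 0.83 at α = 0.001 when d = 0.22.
n = 338 pairs

Sample size formula (paired t-test, normal approximation):
n = ((z_α + z_β) / d)²

z_α = 3.090 (for α = 0.001, one-sided)
z_β = 0.954 (for power = 0.83)
d = 0.22

n = ((3.090 + 0.954) / 0.22)²
n = (18.382)²
n ≈ 337.90
Round up to the next whole number: n = 338 pairs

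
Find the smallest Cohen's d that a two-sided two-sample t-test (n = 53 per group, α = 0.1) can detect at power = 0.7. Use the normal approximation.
d ≈ 0.42

Minimum detectable effect (two-sample t-test, normal approximation):
d = (z_{α/2} + z_β) / √(n/2)
d = (1.645 + 0.524) / √(53/2)
d = 2.169 / 5.148
d ≈ 0.42

By Cohen's convention (0.2 small / 0.5 medium / 0.8 large): small effect.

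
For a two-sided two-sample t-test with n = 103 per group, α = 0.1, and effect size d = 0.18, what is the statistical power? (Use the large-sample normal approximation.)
Power ≈ 0.36

Power calculation (two-sample t-test, normal approximation):
z_β = d · √(n/2) - z_{α/2}
z_β = 0.18 · √(103/2) - 1.645
z_β = 0.18 · 7.176 - 1.645
z_β = -0.353

Power = Φ(z_β) = Φ(-0.353) ≈ 0.362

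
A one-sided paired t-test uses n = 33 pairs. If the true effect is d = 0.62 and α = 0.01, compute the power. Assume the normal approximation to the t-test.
Power ≈ 0.89

Power calculation (paired t-test, normal approximation):
z_β = d · √n - z_α
z_β = 0.62 · √33 - 2.326
z_β = 0.62 · 5.745 - 2.326
z_β = 1.235

Power = Φ(z_β) = Φ(1.235) ≈ 0.892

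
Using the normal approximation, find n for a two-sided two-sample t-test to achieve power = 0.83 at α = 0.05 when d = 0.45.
n = 84 per group

Sample size formula (two-sample t-test, normal approximation):
n = 2 · ((z_{α/2} + z_β) / d)²

z_{α/2} = 1.960 (for α = 0.05, two-sided)
z_β = 0.954 (for power = 0.83)
d = 0.45

n = 2 · ((1.960 + 0.954) / 0.45)²
n = 2 · (6.476)²
n ≈ 83.88
Round up to the next whole number: n = 84 per group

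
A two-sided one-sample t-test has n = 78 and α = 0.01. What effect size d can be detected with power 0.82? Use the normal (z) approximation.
d ≈ 0.40

Minimum detectable effect (one-sample t-test, normal approximation):
d = (z_{α/2} + z_β) / √n
d = (2.576 + 0.915) / √78
d = 3.491 / 8.832
d ≈ 0.40

By Cohen's convention (0.2 small / 0.5 medium / 0.8 large): small effect.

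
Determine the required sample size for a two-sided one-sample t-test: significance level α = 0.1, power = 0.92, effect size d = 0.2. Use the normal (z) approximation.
n = 233

Sample size formula (one-sample t-test, normal approximation):
n = ((z_{α/2} + z_β) / d)²

z_{α/2} = 1.645 (for α = 0.1, two-sided)
z_β = 1.405 (for power = 0.92)
d = 0.2

n = ((1.645 + 1.405) / 0.2)²
n = (15.250)²
n ≈ 232.56
Round up to the next whole number: n = 233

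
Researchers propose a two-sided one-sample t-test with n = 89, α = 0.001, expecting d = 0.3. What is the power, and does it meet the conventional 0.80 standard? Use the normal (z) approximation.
Power ≈ 0.32; the study is underpowered (power < 0.80)

Power calculation (one-sample t-test, normal approximation):
z_β = d · √n - z_{α/2}
z_β = 0.3 · √89 - 3.291
z_β = 0.3 · 9.434 - 3.291
z_β = -0.460

Power = Φ(z_β) = Φ(-0.460) ≈ 0.323

Effect size d = 0.3 is small by Cohen's convention (0.2/0.5/0.8).

Threshold: power ≥ 0.80 is conventionally adequate.
Power ≈ 0.32 → the study is underpowered (power < 0.80).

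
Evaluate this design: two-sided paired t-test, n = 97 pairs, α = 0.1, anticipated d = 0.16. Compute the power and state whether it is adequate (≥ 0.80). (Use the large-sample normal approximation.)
Power ≈ 0.47; the study is underpowered (power < 0.80)

Power calculation (paired t-test, normal approximation):
z_β = d · √n - z_{α/2}
z_β = 0.16 · √97 - 1.645
z_β = 0.16 · 9.849 - 1.645
z_β = -0.069

Power = Φ(z_β) = Φ(-0.069) ≈ 0.472

Effect size d = 0.16 is very small by Cohen's convention (0.2/0.5/0.8).

Threshold: power ≥ 0.80 is conventionally adequate.
Power ≈ 0.47 → the study is underpowered (power < 0.80).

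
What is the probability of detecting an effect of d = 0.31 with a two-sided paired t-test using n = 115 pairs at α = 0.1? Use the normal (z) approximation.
Power ≈ 0.95

Power calculation (paired t-test, normal approximation):
z_β = d · √n - z_{α/2}
z_β = 0.31 · √115 - 1.645
z_β = 0.31 · 10.724 - 1.645
z_β = 1.680

Power = Φ(z_β) = Φ(1.680) ≈ 0.953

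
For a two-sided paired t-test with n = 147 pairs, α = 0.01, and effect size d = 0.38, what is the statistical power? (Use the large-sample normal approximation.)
Power ≈ 0.98

Power calculation (paired t-test, normal approximation):
z_β = d · √n - z_{α/2}
z_β = 0.38 · √147 - 2.576
z_β = 0.38 · 12.124 - 2.576
z_β = 2.031

Power = Φ(z_β) = Φ(2.031) ≈ 0.979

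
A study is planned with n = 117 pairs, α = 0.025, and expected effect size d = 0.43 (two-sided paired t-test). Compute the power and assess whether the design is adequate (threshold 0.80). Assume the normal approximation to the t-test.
Power ≈ 0.99; the study is adequately powered (power ≥ 0.80)

Power calculation (paired t-test, normal approximation):
z_β = d · √n - z_{α/2}
z_β = 0.43 · √117 - 2.241
z_β = 0.43 · 10.817 - 2.241
z_β = 2.410

Power = Φ(z_β) = Φ(2.410) ≈ 0.992

Effect size d = 0.43 is small by Cohen's convention (0.2/0.5/0.8).

Threshold: power ≥ 0.80 is conventionally adequate.
Power ≈ 0.99 → the study is adequately powered (power ≥ 0.80).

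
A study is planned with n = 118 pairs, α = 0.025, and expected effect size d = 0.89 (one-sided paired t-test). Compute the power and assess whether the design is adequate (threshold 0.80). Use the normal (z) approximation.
Power ≈ 1.00; the study is adequately powered (power ≥ 0.80)

Power calculation (paired t-test, normal approximation):
z_β = d · √n - z_α
z_β = 0.89 · √118 - 1.960
z_β = 0.89 · 10.863 - 1.960
z_β = 7.708

Power = Φ(z_β) = Φ(7.708) ≈ 1.000

Effect size d = 0.89 is large by Cohen's convention (0.2/0.5/0.8).

Threshold: power ≥ 0.80 is conventionally adequate.
Power ≈ 1.00 → the study is adequately powered (power ≥ 0.80).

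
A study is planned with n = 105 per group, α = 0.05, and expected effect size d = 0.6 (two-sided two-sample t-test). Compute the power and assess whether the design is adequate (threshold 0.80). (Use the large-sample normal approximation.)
Power ≈ 0.99; the study is adequately powered (power ≥ 0.80)

Power calculation (two-sample t-test, normal approximation):
z_β = d · √(n/2) - z_{α/2}
z_β = 0.6 · √(105/2) - 1.960
z_β = 0.6 · 7.246 - 1.960
z_β = 2.387

Power = Φ(z_β) = Φ(2.387) ≈ 0.992

Effect size d = 0.6 is medium by Cohen's convention (0.2/0.5/0.8).

Threshold: power ≥ 0.80 is conventionally adequate.
Power ≈ 0.99 → the study is adequately powered (power ≥ 0.80).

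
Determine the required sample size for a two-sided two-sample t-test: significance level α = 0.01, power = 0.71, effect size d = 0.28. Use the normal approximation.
n = 250 per group

Sample size formula (two-sample t-test, normal approximation):
n = 2 · ((z_{α/2} + z_β) / d)²

z_{α/2} = 2.576 (for α = 0.01, two-sided)
z_β = 0.553 (for power = 0.71)
d = 0.28

n = 2 · ((2.576 + 0.553) / 0.28)²
n = 2 · (11.175)²
n ≈ 249.76
Round up to the next whole number: n = 250 per group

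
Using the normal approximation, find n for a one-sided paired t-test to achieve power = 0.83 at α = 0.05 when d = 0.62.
n = 18 pairs

Sample size formula (paired t-test, normal approximation):
n = ((z_α + z_β) / d)²

z_α = 1.645 (for α = 0.05, one-sided)
z_β = 0.954 (for power = 0.83)
d = 0.62

n = ((1.645 + 0.954) / 0.62)²
n = (4.192)²
n ≈ 17.57
Round up to the next whole number: n = 18 pairs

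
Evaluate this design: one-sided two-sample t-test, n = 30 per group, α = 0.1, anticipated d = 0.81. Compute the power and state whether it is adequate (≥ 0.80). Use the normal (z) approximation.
Power ≈ 0.97; the study is adequately powered (power ≥ 0.80)

Power calculation (two-sample t-test, normal approximation):
z_β = d · √(n/2) - z_α
z_β = 0.81 · √(30/2) - 1.282
z_β = 0.81 · 3.873 - 1.282
z_β = 1.856

Power = Φ(z_β) = Φ(1.856) ≈ 0.968

Effect size d = 0.81 is large by Cohen's convention (0.2/0.5/0.8).

Threshold: power ≥ 0.80 is conventionally adequate.
Power ≈ 0.97 → the study is adequately powered (power ≥ 0.80).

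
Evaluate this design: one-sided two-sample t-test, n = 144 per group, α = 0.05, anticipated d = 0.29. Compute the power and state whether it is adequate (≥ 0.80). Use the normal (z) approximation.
Power ≈ 0.79; the study is underpowered (power < 0.80)

Power calculation (two-sample t-test, normal approximation):
z_β = d · √(n/2) - z_α
z_β = 0.29 · √(144/2) - 1.645
z_β = 0.29 · 8.485 - 1.645
z_β = 0.816

Power = Φ(z_β) = Φ(0.816) ≈ 0.793

Effect size d = 0.29 is small by Cohen's convention (0.2/0.5/0.8).

Threshold: power ≥ 0.80 is conventionally adequate.
Power ≈ 0.79 → the study is underpowered (power < 0.80).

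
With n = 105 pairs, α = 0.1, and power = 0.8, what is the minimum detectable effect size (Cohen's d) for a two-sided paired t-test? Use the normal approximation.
d ≈ 0.24

Minimum detectable effect (paired t-test, normal approximation):
d = (z_{α/2} + z_β) / √n
d = (1.645 + 0.842) / √105
d = 2.486 / 10.247
d ≈ 0.24

By Cohen's convention (0.2 small / 0.5 medium / 0.8 large): small effect.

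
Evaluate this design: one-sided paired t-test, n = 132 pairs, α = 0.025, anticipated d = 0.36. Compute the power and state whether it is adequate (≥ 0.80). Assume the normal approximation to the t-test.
Power ≈ 0.99; the study is adequately powered (power ≥ 0.80)

Power calculation (paired t-test, normal approximation):
z_β = d · √n - z_α
z_β = 0.36 · √132 - 1.960
z_β = 0.36 · 11.489 - 1.960
z_β = 2.176

Power = Φ(z_β) = Φ(2.176) ≈ 0.985

Effect size d = 0.36 is small by Cohen's convention (0.2/0.5/0.8).

Threshold: power ≥ 0.80 is conventionally adequate.
Power ≈ 0.99 → the study is adequately powered (power ≥ 0.80).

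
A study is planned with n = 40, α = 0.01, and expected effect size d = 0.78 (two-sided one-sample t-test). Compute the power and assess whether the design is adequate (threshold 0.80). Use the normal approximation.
Power ≈ 0.99; the study is adequately powered (power ≥ 0.80)

Power calculation (one-sample t-test, normal approximation):
z_β = d · √n - z_{α/2}
z_β = 0.78 · √40 - 2.576
z_β = 0.78 · 6.325 - 2.576
z_β = 2.357

Power = Φ(z_β) = Φ(2.357) ≈ 0.991

Effect size d = 0.78 is medium by Cohen's convention (0.2/0.5/0.8).

Threshold: power ≥ 0.80 is conventionally adequate.
Power ≈ 0.99 → the study is adequately powered (power ≥ 0.80).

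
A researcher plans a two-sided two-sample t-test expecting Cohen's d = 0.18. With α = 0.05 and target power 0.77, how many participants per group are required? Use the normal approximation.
n = 450 per group

Sample size formula (two-sample t-test, normal approximation):
n = 2 · ((z_{α/2} + z_β) / d)²

z_{α/2} = 1.960 (for α = 0.05, two-sided)
z_β = 0.739 (for power = 0.77)
d = 0.18

n = 2 · ((1.960 + 0.739) / 0.18)²
n = 2 · (14.994)²
n ≈ 449.64
Round up to the next whole number: n = 450 per group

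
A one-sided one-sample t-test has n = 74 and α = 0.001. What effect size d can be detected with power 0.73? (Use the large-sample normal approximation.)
d ≈ 0.43

Minimum detectable effect (one-sample t-test, normal approximation):
d = (z_α + z_β) / √n
d = (3.090 + 0.613) / √74
d = 3.703 / 8.602
d ≈ 0.43

By Cohen's convention (0.2 small / 0.5 medium / 0.8 large): small effect.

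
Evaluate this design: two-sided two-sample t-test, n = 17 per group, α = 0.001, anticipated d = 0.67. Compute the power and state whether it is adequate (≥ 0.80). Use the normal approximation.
Power ≈ 0.09; the study is underpowered (power < 0.80)

Power calculation (two-sample t-test, normal approximation):
z_β = d · √(n/2) - z_{α/2}
z_β = 0.67 · √(17/2) - 3.291
z_β = 0.67 · 2.915 - 3.291
z_β = -1.337

Power = Φ(z_β) = Φ(-1.337) ≈ 0.091

Effect size d = 0.67 is medium by Cohen's convention (0.2/0.5/0.8).

Threshold: power ≥ 0.80 is conventionally adequate.
Power ≈ 0.09 → the study is underpowered (power < 0.80).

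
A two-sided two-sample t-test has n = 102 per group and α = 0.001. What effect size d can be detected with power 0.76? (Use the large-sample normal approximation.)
d ≈ 0.56

Minimum detectable effect (two-sample t-test, normal approximation):
d = (z_{α/2} + z_β) / √(n/2)
d = (3.291 + 0.706) / √(102/2)
d = 3.997 / 7.141
d ≈ 0.56

By Cohen's convention (0.2 small / 0.5 medium / 0.8 large): medium effect.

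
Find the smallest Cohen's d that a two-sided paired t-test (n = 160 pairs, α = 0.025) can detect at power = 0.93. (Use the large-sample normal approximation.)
d ≈ 0.29

Minimum detectable effect (paired t-test, normal approximation):
d = (z_{α/2} + z_β) / √n
d = (2.241 + 1.476) / √160
d = 3.717 / 12.649
d ≈ 0.29

By Cohen's convention (0.2 small / 0.5 medium / 0.8 large): small effect.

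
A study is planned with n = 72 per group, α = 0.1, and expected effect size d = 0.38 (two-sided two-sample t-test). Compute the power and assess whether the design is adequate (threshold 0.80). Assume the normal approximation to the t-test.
Power ≈ 0.74; the study is underpowered (power < 0.80)

Power calculation (two-sample t-test, normal approximation):
z_β = d · √(n/2) - z_{α/2}
z_β = 0.38 · √(72/2) - 1.645
z_β = 0.38 · 6.000 - 1.645
z_β = 0.635

Power = Φ(z_β) = Φ(0.635) ≈ 0.737

Effect size d = 0.38 is small by Cohen's convention (0.2/0.5/0.8).

Threshold: power ≥ 0.80 is conventionally adequate.
Power ≈ 0.74 → the study is underpowered (power < 0.80).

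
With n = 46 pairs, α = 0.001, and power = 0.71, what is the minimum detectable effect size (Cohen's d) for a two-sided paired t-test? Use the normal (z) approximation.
d ≈ 0.57

Minimum detectable effect (paired t-test, normal approximation):
d = (z_{α/2} + z_β) / √n
d = (3.291 + 0.553) / √46
d = 3.844 / 6.782
d ≈ 0.57

By Cohen's convention (0.2 small / 0.5 medium / 0.8 large): medium effect.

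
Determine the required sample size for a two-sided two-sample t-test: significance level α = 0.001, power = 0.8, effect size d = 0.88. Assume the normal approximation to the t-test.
n = 45 per group

Sample size formula (two-sample t-test, normal approximation):
n = 2 · ((z_{α/2} + z_β) / d)²

z_{α/2} = 3.291 (for α = 0.001, two-sided)
z_β = 0.842 (for power = 0.8)
d = 0.88

n = 2 · ((3.291 + 0.842) / 0.88)²
n = 2 · (4.697)²
n ≈ 44.12
Round up to the next whole number: n = 45 per group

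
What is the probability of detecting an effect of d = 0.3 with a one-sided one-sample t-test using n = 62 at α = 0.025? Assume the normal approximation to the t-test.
Power ≈ 0.66

Power calculation (one-sample t-test, normal approximation):
z_β = d · √n - z_α
z_β = 0.3 · √62 - 1.960
z_β = 0.3 · 7.874 - 1.960
z_β = 0.402

Power = Φ(z_β) = Φ(0.402) ≈ 0.656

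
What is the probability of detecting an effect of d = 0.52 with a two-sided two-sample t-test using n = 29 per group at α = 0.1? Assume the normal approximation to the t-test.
Power ≈ 0.63

Power calculation (two-sample t-test, normal approximation):
z_β = d · √(n/2) - z_{α/2}
z_β = 0.52 · √(29/2) - 1.645
z_β = 0.52 · 3.808 - 1.645
z_β = 0.335

Power = Φ(z_β) = Φ(0.335) ≈ 0.631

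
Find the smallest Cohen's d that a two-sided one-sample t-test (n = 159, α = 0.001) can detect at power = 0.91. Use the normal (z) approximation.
d ≈ 0.37

Minimum detectable effect (one-sample t-test, normal approximation):
d = (z_{α/2} + z_β) / √n
d = (3.291 + 1.341) / √159
d = 4.631 / 12.610
d ≈ 0.37

By Cohen's convention (0.2 small / 0.5 medium / 0.8 large): small effect.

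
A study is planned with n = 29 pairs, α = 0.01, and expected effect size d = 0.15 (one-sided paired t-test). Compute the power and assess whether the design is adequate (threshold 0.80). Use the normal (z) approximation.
Power ≈ 0.06; the study is underpowered (power < 0.80)

Power calculation (paired t-test, normal approximation):
z_β = d · √n - z_α
z_β = 0.15 · √29 - 2.326
z_β = 0.15 · 5.385 - 2.326
z_β = -1.519

Power = Φ(z_β) = Φ(-1.519) ≈ 0.064

Effect size d = 0.15 is very small by Cohen's convention (0.2/0.5/0.8).

Threshold: power ≥ 0.80 is conventionally adequate.
Power ≈ 0.06 → the study is underpowered (power < 0.80).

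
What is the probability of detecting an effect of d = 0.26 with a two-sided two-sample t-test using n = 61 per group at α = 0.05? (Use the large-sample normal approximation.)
Power ≈ 0.30

Power calculation (two-sample t-test, normal approximation):
z_β = d · √(n/2) - z_{α/2}
z_β = 0.26 · √(61/2) - 1.960
z_β = 0.26 · 5.523 - 1.960
z_β = -0.524

Power = Φ(z_β) = Φ(-0.524) ≈ 0.300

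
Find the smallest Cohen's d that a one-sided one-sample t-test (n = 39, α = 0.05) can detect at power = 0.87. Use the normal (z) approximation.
d ≈ 0.44

Minimum detectable effect (one-sample t-test, normal approximation):
d = (z_α + z_β) / √n
d = (1.645 + 1.126) / √39
d = 2.771 / 6.245
d ≈ 0.44

By Cohen's convention (0.2 small / 0.5 medium / 0.8 large): small effect.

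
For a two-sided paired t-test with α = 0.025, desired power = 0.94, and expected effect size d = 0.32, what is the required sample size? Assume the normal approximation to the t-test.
n = 141 pairs

Sample size formula (paired t-test, normal approximation):
n = ((z_{α/2} + z_β) / d)²

z_{α/2} = 2.241 (for α = 0.025, two-sided)
z_β = 1.555 (for power = 0.94)
d = 0.32

n = ((2.241 + 1.555) / 0.32)²
n = (11.863)²
n ≈ 140.73
Round up to the next whole number: n = 141 pairs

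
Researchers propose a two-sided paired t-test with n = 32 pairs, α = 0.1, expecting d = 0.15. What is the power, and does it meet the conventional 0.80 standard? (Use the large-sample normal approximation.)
Power ≈ 0.21; the study is underpowered (power < 0.80)

Power calculation (paired t-test, normal approximation):
z_β = d · √n - z_{α/2}
z_β = 0.15 · √32 - 1.645
z_β = 0.15 · 5.657 - 1.645
z_β = -0.796

Power = Φ(z_β) = Φ(-0.796) ≈ 0.213

Effect size d = 0.15 is very small by Cohen's convention (0.2/0.5/0.8).

Threshold: power ≥ 0.80 is conventionally adequate.
Power ≈ 0.21 → the study is underpowered (power < 0.80).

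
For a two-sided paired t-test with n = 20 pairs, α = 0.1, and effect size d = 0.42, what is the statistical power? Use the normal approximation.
Power ≈ 0.59

Power calculation (paired t-test, normal approximation):
z_β = d · √n - z_{α/2}
z_β = 0.42 · √20 - 1.645
z_β = 0.42 · 4.472 - 1.645
z_β = 0.233

Power = Φ(z_β) = Φ(0.233) ≈ 0.592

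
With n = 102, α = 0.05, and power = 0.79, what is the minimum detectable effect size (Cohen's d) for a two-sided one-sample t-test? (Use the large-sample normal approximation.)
d ≈ 0.27

Minimum detectable effect (one-sample t-test, normal approximation):
d = (z_{α/2} + z_β) / √n
d = (1.960 + 0.806) / √102
d = 2.766 / 10.100
d ≈ 0.27

By Cohen's convention (0.2 small / 0.5 medium / 0.8 large): small effect.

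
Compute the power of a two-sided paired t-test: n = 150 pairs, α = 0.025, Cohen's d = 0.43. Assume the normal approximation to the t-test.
Power ≈ 1.00

Power calculation (paired t-test, normal approximation):
z_β = d · √n - z_{α/2}
z_β = 0.43 · √150 - 2.241
z_β = 0.43 · 12.247 - 2.241
z_β = 3.025

Power = Φ(z_β) = Φ(3.025) ≈ 0.999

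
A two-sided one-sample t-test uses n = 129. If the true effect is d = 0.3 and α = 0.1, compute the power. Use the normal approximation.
Power ≈ 0.96

Power calculation (one-sample t-test, normal approximation):
z_β = d · √n - z_{α/2}
z_β = 0.3 · √129 - 1.645
z_β = 0.3 · 11.358 - 1.645
z_β = 1.762

Power = Φ(z_β) = Φ(1.762) ≈ 0.961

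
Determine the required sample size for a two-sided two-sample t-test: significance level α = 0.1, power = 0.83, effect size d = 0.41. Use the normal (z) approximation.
n = 81 per group

Sample size formula (two-sample t-test, normal approximation):
n = 2 · ((z_{α/2} + z_β) / d)²

z_{α/2} = 1.645 (for α = 0.1, two-sided)
z_β = 0.954 (for power = 0.83)
d = 0.41

n = 2 · ((1.645 + 0.954) / 0.41)²
n = 2 · (6.339)²
n ≈ 80.37
Round up to the next whole number: n = 81 per group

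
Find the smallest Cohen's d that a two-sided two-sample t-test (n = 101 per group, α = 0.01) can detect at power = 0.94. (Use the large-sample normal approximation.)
d ≈ 0.58

Minimum detectable effect (two-sample t-test, normal approximation):
d = (z_{α/2} + z_β) / √(n/2)
d = (2.576 + 1.555) / √(101/2)
d = 4.131 / 7.106
d ≈ 0.58

By Cohen's convention (0.2 small / 0.5 medium / 0.8 large): medium effect.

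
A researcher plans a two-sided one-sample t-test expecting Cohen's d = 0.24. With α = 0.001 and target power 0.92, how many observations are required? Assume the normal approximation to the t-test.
n = 383

Sample size formula (one-sample t-test, normal approximation):
n = ((z_{α/2} + z_β) / d)²

z_{α/2} = 3.291 (for α = 0.001, two-sided)
z_β = 1.405 (for power = 0.92)
d = 0.24

n = ((3.291 + 1.405) / 0.24)²
n = (19.567)²
n ≈ 382.87
Round up to the next whole number: n = 383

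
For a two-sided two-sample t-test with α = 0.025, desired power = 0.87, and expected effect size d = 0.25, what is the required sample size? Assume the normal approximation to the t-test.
n = 363 per group

Sample size formula (two-sample t-test, normal approximation):
n = 2 · ((z_{α/2} + z_β) / d)²

z_{α/2} = 2.241 (for α = 0.025, two-sided)
z_β = 1.126 (for power = 0.87)
d = 0.25

n = 2 · ((2.241 + 1.126) / 0.25)²
n = 2 · (13.468)²
n ≈ 362.77
Round up to the next whole number: n = 363 per group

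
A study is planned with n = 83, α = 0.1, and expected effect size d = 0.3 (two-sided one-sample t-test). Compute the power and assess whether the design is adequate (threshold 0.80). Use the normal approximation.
Power ≈ 0.86; the study is adequately powered (power ≥ 0.80)

Power calculation (one-sample t-test, normal approximation):
z_β = d · √n - z_{α/2}
z_β = 0.3 · √83 - 1.645
z_β = 0.3 · 9.110 - 1.645
z_β = 1.088

Power = Φ(z_β) = Φ(1.088) ≈ 0.862

Effect size d = 0.3 is small by Cohen's convention (0.2/0.5/0.8).

Threshold: power ≥ 0.80 is conventionally adequate.
Power ≈ 0.86 → the study is adequately powered (power ≥ 0.80).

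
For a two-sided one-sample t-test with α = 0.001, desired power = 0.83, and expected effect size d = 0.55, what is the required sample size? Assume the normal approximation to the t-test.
n = 60

Sample size formula (one-sample t-test, normal approximation):
n = ((z_{α/2} + z_β) / d)²

z_{α/2} = 3.291 (for α = 0.001, two-sided)
z_β = 0.954 (for power = 0.83)
d = 0.55

n = ((3.291 + 0.954) / 0.55)²
n = (7.718)²
n ≈ 59.57
Round up to the next whole number: n = 60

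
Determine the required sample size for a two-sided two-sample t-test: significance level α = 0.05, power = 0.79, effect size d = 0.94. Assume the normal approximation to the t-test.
n = 18 per group

Sample size formula (two-sample t-test, normal approximation):
n = 2 · ((z_{α/2} + z_β) / d)²

z_{α/2} = 1.960 (for α = 0.05, two-sided)
z_β = 0.806 (for power = 0.79)
d = 0.94

n = 2 · ((1.960 + 0.806) / 0.94)²
n = 2 · (2.943)²
n ≈ 17.32
Round up to the next whole number: n = 18 per group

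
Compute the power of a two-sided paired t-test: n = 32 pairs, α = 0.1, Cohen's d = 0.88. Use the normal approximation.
Power ≈ 1.00

Power calculation (paired t-test, normal approximation):
z_β = d · √n - z_{α/2}
z_β = 0.88 · √32 - 1.645
z_β = 0.88 · 5.657 - 1.645
z_β = 3.333

Power = Φ(z_β) = Φ(3.333) ≈ 1.000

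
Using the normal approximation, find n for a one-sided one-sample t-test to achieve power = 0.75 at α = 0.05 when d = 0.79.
n = 9

Sample size formula (one-sample t-test, normal approximation):
n = ((z_α + z_β) / d)²

z_α = 1.645 (for α = 0.05, one-sided)
z_β = 0.674 (for power = 0.75)
d = 0.79

n = ((1.645 + 0.674) / 0.79)²
n = (2.935)²
n ≈ 8.61
Round up to the next whole number: n = 9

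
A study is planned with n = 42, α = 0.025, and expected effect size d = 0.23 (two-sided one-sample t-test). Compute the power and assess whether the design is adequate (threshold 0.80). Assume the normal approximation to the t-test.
Power ≈ 0.23; the study is underpowered (power < 0.80)

Power calculation (one-sample t-test, normal approximation):
z_β = d · √n - z_{α/2}
z_β = 0.23 · √42 - 2.241
z_β = 0.23 · 6.481 - 2.241
z_β = -0.751

Power = Φ(z_β) = Φ(-0.751) ≈ 0.226

Effect size d = 0.23 is small by Cohen's convention (0.2/0.5/0.8).

Threshold: power ≥ 0.80 is conventionally adequate.
Power ≈ 0.23 → the study is underpowered (power < 0.80).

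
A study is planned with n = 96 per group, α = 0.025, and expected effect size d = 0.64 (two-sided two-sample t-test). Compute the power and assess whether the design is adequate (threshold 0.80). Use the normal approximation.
Power ≈ 0.99; the study is adequately powered (power ≥ 0.80)

Power calculation (two-sample t-test, normal approximation):
z_β = d · √(n/2) - z_{α/2}
z_β = 0.64 · √(96/2) - 2.241
z_β = 0.64 · 6.928 - 2.241
z_β = 2.193

Power = Φ(z_β) = Φ(2.193) ≈ 0.986

Effect size d = 0.64 is medium by Cohen's convention (0.2/0.5/0.8).

Threshold: power ≥ 0.80 is conventionally adequate.
Power ≈ 0.99 → the study is adequately powered (power ≥ 0.80).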